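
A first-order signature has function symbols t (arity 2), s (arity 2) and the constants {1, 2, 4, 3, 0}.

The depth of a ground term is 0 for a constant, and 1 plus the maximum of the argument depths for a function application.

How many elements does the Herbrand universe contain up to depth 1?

55

Count level by level. With function symbols t/2, s/2, the terms of depth ≤ k are the 5 constants together with each function applied to depth-≤(k−1) tuples, so N_k = 5 + N_{k-1}^2 + N_{k-1}^2.
N_0 = 5
N_1 = 5 + 5^2 + 5^2 = 55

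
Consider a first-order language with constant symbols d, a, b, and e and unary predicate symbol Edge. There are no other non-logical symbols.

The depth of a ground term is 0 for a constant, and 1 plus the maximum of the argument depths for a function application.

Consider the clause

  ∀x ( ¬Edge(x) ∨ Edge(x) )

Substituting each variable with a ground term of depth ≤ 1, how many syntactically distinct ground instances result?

Ground terms of depth ≤ 1:
  With no function symbols every ground term is a constant, so there are exactly 4 ground terms at every depth bound.
  N_0 = 4
  N_1 = 4
  Explicitly: d, a, b, e.
So there are 4 ground terms available for substitution.
The clause has 1 distinct variable (x), which appears in the body. In the free term algebra distinct substitutions yield syntactically distinct ground instances.
Number of ground instances = 4.

4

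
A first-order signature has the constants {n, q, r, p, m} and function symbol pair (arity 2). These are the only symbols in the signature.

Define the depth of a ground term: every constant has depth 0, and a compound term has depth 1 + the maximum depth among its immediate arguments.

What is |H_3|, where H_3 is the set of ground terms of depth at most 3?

Let N_k = |{terms of depth ≤ k}|. Then N_0 = 5 and N_k = 5 + N_{k-1}^2 for k ≥ 1 (one summand per function symbol, arity giving the exponent).
N_0 = 5
N_1 = 5 + 5^2 = 30
N_2 = 5 + 30^2 = 905
N_3 = 5 + 905^2 = 819030

819030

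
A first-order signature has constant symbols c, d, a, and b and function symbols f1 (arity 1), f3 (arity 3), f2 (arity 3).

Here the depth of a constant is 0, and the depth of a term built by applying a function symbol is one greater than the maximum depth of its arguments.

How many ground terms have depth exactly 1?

132

Write N_k for the number of ground terms of depth ≤ k. A term of depth ≤ k is either a constant or a function symbol applied to arguments of depth ≤ k−1, so N_k = 4 + N_{k-1} + N_{k-1}^3 + N_{k-1}^3.
N_0 = 4
N_1 = 4 + 4 + 4^3 + 4^3 = 136
Terms of depth exactly 1: N_1 − N_0 = 136 − 4 = 132.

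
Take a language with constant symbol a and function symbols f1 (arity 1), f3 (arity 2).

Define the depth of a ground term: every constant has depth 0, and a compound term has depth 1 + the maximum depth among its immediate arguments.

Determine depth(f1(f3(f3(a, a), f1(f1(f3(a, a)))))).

depth(f3(a, a)) = 1 + max(0, 0) = 1
depth(f1(f3(a, a))) = 1 + depth(f3(a, a)) = 1 + 1 = 2
depth(f1(f1(f3(a, a)))) = 1 + depth(f1(f3(a, a))) = 1 + 2 = 3
depth(f3(f3(a, a), f1(f1(f3(a, a))))) = 1 + max(1, 3) = 4
depth(f1(f3(f3(a, a), f1(f1(f3(a, a)))))) = 1 + depth(f3(f3(a, a), f1(f1(f3(a, a))))) = 1 + 4 = 5

5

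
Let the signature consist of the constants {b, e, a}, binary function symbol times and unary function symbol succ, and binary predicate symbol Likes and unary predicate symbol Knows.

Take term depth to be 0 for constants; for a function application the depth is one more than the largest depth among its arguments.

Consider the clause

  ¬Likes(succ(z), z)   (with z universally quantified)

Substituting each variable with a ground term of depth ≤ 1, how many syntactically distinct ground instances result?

Ground terms of depth ≤ 1:
  Write N_k for the number of ground terms of depth ≤ k. A term of depth ≤ k is either a constant or a function symbol applied to arguments of depth ≤ k−1, so N_k = 3 + N_{k-1}^2 + N_{k-1}.
  N_0 = 3
  N_1 = 3 + 3^2 + 3 = 15
So there are 15 ground terms available for substitution.
The clause has 1 distinct variable (z), which appears in the body. In the free term algebra distinct substitutions yield syntactically distinct ground instances.
Number of ground instances = 15.

15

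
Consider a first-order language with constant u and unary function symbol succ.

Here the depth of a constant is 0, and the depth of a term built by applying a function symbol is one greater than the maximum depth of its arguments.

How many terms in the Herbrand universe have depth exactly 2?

1

Count level by level. With function symbols succ/1, the terms of depth ≤ k are the 1 constant together with each function applied to depth-≤(k−1) tuples, so N_k = 1 + N_{k-1}.
N_0 = 1
N_1 = 1 + 1 = 2
N_2 = 1 + 2 = 3
Terms of depth exactly 2: N_2 − N_1 = 3 − 2 = 1.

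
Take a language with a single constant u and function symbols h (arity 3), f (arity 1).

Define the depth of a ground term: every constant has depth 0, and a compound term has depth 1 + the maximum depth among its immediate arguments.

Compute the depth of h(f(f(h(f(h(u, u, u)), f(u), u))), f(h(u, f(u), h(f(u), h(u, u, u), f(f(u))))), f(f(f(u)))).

depth(h(u, u, u)) = 1 + max(0, 0, 0) = 1
depth(f(h(u, u, u))) = 1 + depth(h(u, u, u)) = 1 + 1 = 2
depth(f(u)) = 1 + depth(u) = 1 + 0 = 1
depth(h(f(h(u, u, u)), f(u), u)) = 1 + max(2, 1, 0) = 3
depth(f(h(f(h(u, u, u)), f(u), u))) = 1 + depth(h(f(h(u, u, u)), f(u), u)) = 1 + 3 = 4
depth(f(f(h(f(h(u, u, u)), f(u), u)))) = 1 + depth(f(h(f(h(u, u, u)), f(u), u))) = 1 + 4 = 5
depth(f(f(u))) = 1 + depth(f(u)) = 1 + 1 = 2
depth(h(f(u), h(u, u, u), f(f(u)))) = 1 + max(1, 1, 2) = 3
depth(h(u, f(u), h(f(u), h(u, u, u), f(f(u))))) = 1 + max(0, 1, 3) = 4
depth(f(h(u, f(u), h(f(u), h(u, u, u), f(f(u)))))) = 1 + depth(h(u, f(u), h(f(u), h(u, u, u), f(f(u))))) = 1 + 4 = 5
depth(f(f(f(u)))) = 1 + depth(f(f(u))) = 1 + 2 = 3
depth(h(f(f(h(f(h(u, u, u)), f(u), u))), f(h(u, f(u), h(f(u), h(u, u, u), f(f(u))))), f(f(f(u))))) = 1 + max(5, 5, 3) = 6

6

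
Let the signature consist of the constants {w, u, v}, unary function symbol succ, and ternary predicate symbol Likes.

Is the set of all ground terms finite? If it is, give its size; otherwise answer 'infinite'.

The signature has at least one function symbol (succ, arity 1) and at least one constant (w).
Iterating succ gives infinitely many distinct ground terms: w, succ(w), succ(succ(w)), ...
So the Herbrand universe is infinite.

infinite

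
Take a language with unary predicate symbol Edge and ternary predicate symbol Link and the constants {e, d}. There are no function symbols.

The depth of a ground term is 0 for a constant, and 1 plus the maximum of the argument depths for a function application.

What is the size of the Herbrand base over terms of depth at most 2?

First count ground terms of depth ≤ 2.
With no function symbols every ground term is a constant, so there are exactly 2 ground terms at every depth bound.
N_0 = 2
N_1 = 2
N_2 = 2
So |H| = 2.
Ground atoms are formed by filling each argument slot of a predicate with a term from H, so an r-ary predicate gives |H|^r atoms:
  Edge: 2;  Link: 2^3 = 8
Total ground atoms: 2 + 8 = 10.

10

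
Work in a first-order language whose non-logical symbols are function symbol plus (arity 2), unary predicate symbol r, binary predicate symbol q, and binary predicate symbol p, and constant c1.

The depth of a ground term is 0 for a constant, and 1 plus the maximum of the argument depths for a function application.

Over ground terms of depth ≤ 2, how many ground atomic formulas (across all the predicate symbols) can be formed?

55

First count ground terms of depth ≤ 2.
Let N_k count ground terms of depth at most k. Each non-constant term of depth ≤ k is some function symbol applied to depth-≤(k−1) arguments, giving N_k = 1 + N_{k-1}^2.
N_0 = 1
N_1 = 1 + 1^2 = 2
N_2 = 1 + 2^2 = 5
So |H| = 5.
Ground atoms are formed by filling each argument slot of a predicate with a term from H, so an r-ary predicate gives |H|^r atoms:
  r: 5;  q: 5^2 = 25;  p: 5^2 = 25
Total ground atoms: 5 + 25 + 25 = 55.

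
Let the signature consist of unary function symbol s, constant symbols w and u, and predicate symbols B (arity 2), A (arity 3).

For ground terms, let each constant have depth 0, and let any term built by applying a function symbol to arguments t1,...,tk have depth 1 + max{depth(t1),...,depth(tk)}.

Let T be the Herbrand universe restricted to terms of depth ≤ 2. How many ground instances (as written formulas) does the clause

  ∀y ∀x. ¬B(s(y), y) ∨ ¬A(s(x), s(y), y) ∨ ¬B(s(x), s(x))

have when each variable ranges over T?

Ground terms of depth ≤ 2:
  Let N_k count ground terms of depth at most k. Each non-constant term of depth ≤ k is some function symbol applied to depth-≤(k−1) arguments, giving N_k = 2 + N_{k-1}.
  N_0 = 2
  N_1 = 2 + 2 = 4
  N_2 = 2 + 4 = 6
  Explicitly: w, u, s(w), s(u), s(s(w)), s(s(u)).
So there are 6 ground terms available for substitution.
Each of y, x ranges independently over the available ground terms, and distinct assignments produce distinct instances.
Number of ground instances = 6^2 = 36.

36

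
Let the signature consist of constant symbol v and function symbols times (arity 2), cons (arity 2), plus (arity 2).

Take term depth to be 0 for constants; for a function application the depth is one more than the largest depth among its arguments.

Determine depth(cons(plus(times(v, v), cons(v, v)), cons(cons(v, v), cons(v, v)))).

3

depth(times(v, v)) = 1 + max(0, 0) = 1
depth(cons(v, v)) = 1 + max(0, 0) = 1
depth(plus(times(v, v), cons(v, v))) = 1 + max(1, 1) = 2
depth(cons(cons(v, v), cons(v, v))) = 1 + max(1, 1) = 2
depth(cons(plus(times(v, v), cons(v, v)), cons(cons(v, v), cons(v, v)))) = 1 + max(2, 2) = 3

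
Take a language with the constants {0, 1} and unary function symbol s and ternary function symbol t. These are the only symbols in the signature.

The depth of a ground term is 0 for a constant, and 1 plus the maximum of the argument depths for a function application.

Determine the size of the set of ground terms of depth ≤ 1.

12

Let N_k = |{terms of depth ≤ k}|. Then N_0 = 2 and N_k = 2 + N_{k-1} + N_{k-1}^3 for k ≥ 1 (one summand per function symbol, arity giving the exponent).
N_0 = 2
N_1 = 2 + 2 + 2^3 = 12
Explicitly: 0, 1, s(0), s(1), t(0, 0, 0), t(0, 0, 1), t(0, 1, 0), t(0, 1, 1), t(1, 0, 0), t(1, 0, 1), t(1, 1, 0), t(1, 1, 1).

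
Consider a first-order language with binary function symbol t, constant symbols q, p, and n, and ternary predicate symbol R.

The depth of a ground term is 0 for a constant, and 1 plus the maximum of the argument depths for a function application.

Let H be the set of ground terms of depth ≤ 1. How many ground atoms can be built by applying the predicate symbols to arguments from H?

1728

First count ground terms of depth ≤ 1.
If N_k denotes the number of depth-≤k ground terms, the 3 constants give N_0 = 3, and each function symbol of arity r contributes N_{k-1}^r new terms at level k: N_k = 3 + N_{k-1}^2.
N_0 = 3
N_1 = 3 + 3^2 = 12
Explicitly: q, p, n, t(q, q), t(q, p), t(q, n), t(p, q), t(p, p), t(p, n), t(n, q), t(n, p), t(n, n).
So |H| = 12.
For each predicate symbol, the number of ground atoms is |H| raised to its arity; summing:
  R: 12^3 = 1728
Total ground atoms: 1728.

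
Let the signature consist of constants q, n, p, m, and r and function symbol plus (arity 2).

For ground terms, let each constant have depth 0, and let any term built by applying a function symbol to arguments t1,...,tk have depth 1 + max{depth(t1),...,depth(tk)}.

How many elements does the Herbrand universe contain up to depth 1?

30

Count level by level. With function symbols plus/2, the terms of depth ≤ k are the 5 constants together with each function applied to depth-≤(k−1) tuples, so N_k = 5 + N_{k-1}^2.
N_0 = 5
N_1 = 5 + 5^2 = 30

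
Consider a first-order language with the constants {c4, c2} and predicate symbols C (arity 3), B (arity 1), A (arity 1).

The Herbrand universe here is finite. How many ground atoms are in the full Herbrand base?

12

With no function symbols, the Herbrand universe is just the 2 constants.
Ground atoms per predicate: C: 2^3 = 8, B: 2, A: 2.
Herbrand base size = 8 + 2 + 2 = 12.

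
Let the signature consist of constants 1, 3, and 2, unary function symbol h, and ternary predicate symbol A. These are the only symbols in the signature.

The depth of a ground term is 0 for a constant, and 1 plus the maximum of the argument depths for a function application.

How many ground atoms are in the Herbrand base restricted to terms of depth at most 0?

27

First count ground terms of depth ≤ 0.
Let N_k count ground terms of depth at most k. Each non-constant term of depth ≤ k is some function symbol applied to depth-≤(k−1) arguments, giving N_k = 3 + N_{k-1}.
N_0 = 3
Explicitly: 1, 3, 2.
So |H| = 3.
A ground atom is a predicate applied to a tuple of terms from H, so the count is the sum over predicates of |H|^arity:
  A: 3^3 = 27
Total ground atoms: 27.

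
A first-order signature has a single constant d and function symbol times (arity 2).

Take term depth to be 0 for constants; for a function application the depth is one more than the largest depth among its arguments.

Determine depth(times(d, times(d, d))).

depth(times(d, d)) = 1 + max(0, 0) = 1
depth(times(d, times(d, d))) = 1 + max(0, 1) = 2

2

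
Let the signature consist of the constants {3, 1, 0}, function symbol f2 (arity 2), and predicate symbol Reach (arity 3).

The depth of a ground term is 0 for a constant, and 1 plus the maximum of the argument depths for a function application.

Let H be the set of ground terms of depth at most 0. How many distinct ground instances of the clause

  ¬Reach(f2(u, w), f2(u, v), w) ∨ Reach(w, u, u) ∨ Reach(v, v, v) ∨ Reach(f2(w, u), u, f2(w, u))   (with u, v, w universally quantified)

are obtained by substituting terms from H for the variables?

Ground terms of depth ≤ 0:
  Let N_k = |{terms of depth ≤ k}|. Then N_0 = 3 and N_k = 3 + N_{k-1}^2 for k ≥ 1 (one summand per function symbol, arity giving the exponent).
  N_0 = 3
  Explicitly: 3, 1, 0.
So there are 3 ground terms available for substitution.
The clause has 3 distinct variables (u, v, w), each appearing in the body. In the free term algebra distinct substitutions yield syntactically distinct ground instances.
Number of ground instances = 3^3 = 27.

27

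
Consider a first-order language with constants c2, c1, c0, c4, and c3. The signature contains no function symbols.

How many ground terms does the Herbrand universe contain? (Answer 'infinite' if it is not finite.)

There are no function symbols, so every ground term is one of the 5 constants.
The Herbrand universe is {c2, c1, c0, c4, c3}, which is finite with 5 elements.

5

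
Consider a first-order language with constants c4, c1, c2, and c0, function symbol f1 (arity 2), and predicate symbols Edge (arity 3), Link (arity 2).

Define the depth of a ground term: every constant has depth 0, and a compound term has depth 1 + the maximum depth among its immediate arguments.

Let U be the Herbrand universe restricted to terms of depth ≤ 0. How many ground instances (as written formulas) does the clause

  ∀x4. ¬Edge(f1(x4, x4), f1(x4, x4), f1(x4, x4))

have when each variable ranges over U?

Ground terms of depth ≤ 0:
  If N_k denotes the number of depth-≤k ground terms, the 4 constants give N_0 = 4, and each function symbol of arity r contributes N_{k-1}^r new terms at level k: N_k = 4 + N_{k-1}^2.
  N_0 = 4
So there are 4 ground terms available for substitution.
The variable x4 ranges independently over the available ground terms, and distinct assignments produce distinct instances.
Number of ground instances = 4.

4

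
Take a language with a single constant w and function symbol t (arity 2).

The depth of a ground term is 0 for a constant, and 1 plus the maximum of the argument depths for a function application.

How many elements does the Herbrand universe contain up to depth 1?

Count level by level. With function symbols t/2, the terms of depth ≤ k are the 1 constant together with each function applied to depth-≤(k−1) tuples, so N_k = 1 + N_{k-1}^2.
N_0 = 1
N_1 = 1 + 1^2 = 2

2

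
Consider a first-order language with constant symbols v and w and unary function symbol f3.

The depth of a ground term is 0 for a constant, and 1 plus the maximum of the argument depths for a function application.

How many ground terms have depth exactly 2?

2

Count level by level. With function symbols f3/1, the terms of depth ≤ k are the 2 constants together with each function applied to depth-≤(k−1) tuples, so N_k = 2 + N_{k-1}.
N_0 = 2
N_1 = 2 + 2 = 4
N_2 = 2 + 4 = 6
Terms of depth exactly 2: N_2 − N_1 = 6 − 4 = 2.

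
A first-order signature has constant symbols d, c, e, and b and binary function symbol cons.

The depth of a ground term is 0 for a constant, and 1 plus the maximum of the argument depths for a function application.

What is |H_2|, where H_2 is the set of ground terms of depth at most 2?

Let N_k = |{terms of depth ≤ k}|. Then N_0 = 4 and N_k = 4 + N_{k-1}^2 for k ≥ 1 (one summand per function symbol, arity giving the exponent).
N_0 = 4
N_1 = 4 + 4^2 = 20
N_2 = 4 + 20^2 = 404

404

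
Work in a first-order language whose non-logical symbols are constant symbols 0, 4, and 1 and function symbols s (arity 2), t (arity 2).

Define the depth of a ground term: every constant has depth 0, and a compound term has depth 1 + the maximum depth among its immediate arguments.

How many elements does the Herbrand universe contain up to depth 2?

885

Write N_k for the number of ground terms of depth ≤ k. A term of depth ≤ k is either a constant or a function symbol applied to arguments of depth ≤ k−1, so N_k = 3 + N_{k-1}^2 + N_{k-1}^2.
N_0 = 3
N_1 = 3 + 3^2 + 3^2 = 21
N_2 = 3 + 21^2 + 21^2 = 885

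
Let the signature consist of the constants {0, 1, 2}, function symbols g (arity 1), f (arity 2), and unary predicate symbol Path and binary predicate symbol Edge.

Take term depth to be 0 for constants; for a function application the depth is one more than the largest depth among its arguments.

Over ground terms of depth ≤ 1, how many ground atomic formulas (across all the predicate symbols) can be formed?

240

First count ground terms of depth ≤ 1.
Let N_k = |{terms of depth ≤ k}|. Then N_0 = 3 and N_k = 3 + N_{k-1} + N_{k-1}^2 for k ≥ 1 (one summand per function symbol, arity giving the exponent).
N_0 = 3
N_1 = 3 + 3 + 3^2 = 15
So |H| = 15.
Ground atoms are formed by filling each argument slot of a predicate with a term from H, so an r-ary predicate gives |H|^r atoms:
  Path: 15;  Edge: 15^2 = 225
Total ground atoms: 15 + 225 = 240.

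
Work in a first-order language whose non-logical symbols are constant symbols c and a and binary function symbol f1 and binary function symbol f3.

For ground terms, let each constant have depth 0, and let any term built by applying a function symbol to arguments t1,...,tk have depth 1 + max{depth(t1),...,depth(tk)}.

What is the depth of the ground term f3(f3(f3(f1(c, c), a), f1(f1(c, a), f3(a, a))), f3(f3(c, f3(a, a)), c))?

4

depth(f1(c, c)) = 1 + max(0, 0) = 1
depth(f3(f1(c, c), a)) = 1 + max(1, 0) = 2
depth(f1(c, a)) = 1 + max(0, 0) = 1
depth(f3(a, a)) = 1 + max(0, 0) = 1
depth(f1(f1(c, a), f3(a, a))) = 1 + max(1, 1) = 2
depth(f3(f3(f1(c, c), a), f1(f1(c, a), f3(a, a)))) = 1 + max(2, 2) = 3
depth(f3(c, f3(a, a))) = 1 + max(0, 1) = 2
depth(f3(f3(c, f3(a, a)), c)) = 1 + max(2, 0) = 3
depth(f3(f3(f3(f1(c, c), a), f1(f1(c, a), f3(a, a))), f3(f3(c, f3(a, a)), c))) = 1 + max(3, 3) = 4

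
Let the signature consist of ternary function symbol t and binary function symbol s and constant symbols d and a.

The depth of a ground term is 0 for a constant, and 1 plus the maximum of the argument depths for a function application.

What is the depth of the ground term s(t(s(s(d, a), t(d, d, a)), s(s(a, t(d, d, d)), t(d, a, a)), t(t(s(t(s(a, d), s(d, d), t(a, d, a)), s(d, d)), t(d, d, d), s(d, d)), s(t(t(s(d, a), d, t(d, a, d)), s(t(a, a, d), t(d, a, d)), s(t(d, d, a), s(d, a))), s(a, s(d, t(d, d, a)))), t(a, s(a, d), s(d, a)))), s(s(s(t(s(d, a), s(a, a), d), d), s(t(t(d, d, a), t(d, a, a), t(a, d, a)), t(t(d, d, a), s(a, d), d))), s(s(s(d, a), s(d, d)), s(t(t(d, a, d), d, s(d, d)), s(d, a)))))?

7

depth(s(d, a)) = 1 + max(0, 0) = 1
depth(t(d, d, a)) = 1 + max(0, 0, 0) = 1
depth(s(s(d, a), t(d, d, a))) = 1 + max(1, 1) = 2
depth(t(d, d, d)) = 1 + max(0, 0, 0) = 1
depth(s(a, t(d, d, d))) = 1 + max(0, 1) = 2
depth(t(d, a, a)) = 1 + max(0, 0, 0) = 1
depth(s(s(a, t(d, d, d)), t(d, a, a))) = 1 + max(2, 1) = 3
depth(s(a, d)) = 1 + max(0, 0) = 1
depth(s(d, d)) = 1 + max(0, 0) = 1
depth(t(a, d, a)) = 1 + max(0, 0, 0) = 1
depth(t(s(a, d), s(d, d), t(a, d, a))) = 1 + max(1, 1, 1) = 2
depth(s(t(s(a, d), s(d, d), t(a, d, a)), s(d, d))) = 1 + max(2, 1) = 3
depth(t(s(t(s(a, d), s(d, d), t(a, d, a)), s(d, d)), t(d, d, d), s(d, d))) = 1 + max(3, 1, 1) = 4
depth(t(d, a, d)) = 1 + max(0, 0, 0) = 1
depth(t(s(d, a), d, t(d, a, d))) = 1 + max(1, 0, 1) = 2
depth(t(a, a, d)) = 1 + max(0, 0, 0) = 1
depth(s(t(a, a, d), t(d, a, d))) = 1 + max(1, 1) = 2
depth(s(t(d, d, a), s(d, a))) = 1 + max(1, 1) = 2
depth(t(t(s(d, a), d, t(d, a, d)), s(t(a, a, d), t(d, a, d)), s(t(d, d, a), s(d, a)))) = 1 + max(2, 2, 2) = 3
depth(s(d, t(d, d, a))) = 1 + max(0, 1) = 2
depth(s(a, s(d, t(d, d, a)))) = 1 + max(0, 2) = 3
depth(s(t(t(s(d, a), d, t(d, a, d)), s(t(a, a, d), t(d, a, d)), s(t(d, d, a), s(d, a))), s(a, s(d, t(d, d, a))))) = 1 + max(3, 3) = 4
depth(t(a, s(a, d), s(d, a))) = 1 + max(0, 1, 1) = 2
depth(t(t(s(t(s(a, d), s(d, d), t(a, d, a)), s(d, d)), t(d, d, d), s(d, d)), s(t(t(s(d, a), d, t(d, a, d)), s(t(a, a, d), t(d, a, d)), s(t(d, d, a), s(d, a))), s(a, s(d, t(d, d, a)))), t(a, s(a, d), s(d, a)))) = 1 + max(4, 4, 2) = 5
depth(t(s(s(d, a), t(d, d, a)), s(s(a, t(d, d, d)), t(d, a, a)), t(t(s(t(s(a, d), s(d, d), t(a, d, a)), s(d, d)), t(d, d, d), s(d, d)), s(t(t(s(d, a), d, t(d, a, d)), s(t(a, a, d), t(d, a, d)), s(t(d, d, a), s(d, a))), s(a, s(d, t(d, d, a)))), t(a, s(a, d), s(d, a))))) = 1 + max(2, 3, 5) = 6
depth(s(a, a)) = 1 + max(0, 0) = 1
depth(t(s(d, a), s(a, a), d)) = 1 + max(1, 1, 0) = 2
depth(s(t(s(d, a), s(a, a), d), d)) = 1 + max(2, 0) = 3
depth(t(t(d, d, a), t(d, a, a), t(a, d, a))) = 1 + max(1, 1, 1) = 2
depth(t(t(d, d, a), s(a, d), d)) = 1 + max(1, 1, 0) = 2
depth(s(t(t(d, d, a), t(d, a, a), t(a, d, a)), t(t(d, d, a), s(a, d), d))) = 1 + max(2, 2) = 3
depth(s(s(t(s(d, a), s(a, a), d), d), s(t(t(d, d, a), t(d, a, a), t(a, d, a)), t(t(d, d, a), s(a, d), d)))) = 1 + max(3, 3) = 4
depth(s(s(d, a), s(d, d))) = 1 + max(1, 1) = 2
depth(t(t(d, a, d), d, s(d, d))) = 1 + max(1, 0, 1) = 2
depth(s(t(t(d, a, d), d, s(d, d)), s(d, a))) = 1 + max(2, 1) = 3
depth(s(s(s(d, a), s(d, d)), s(t(t(d, a, d), d, s(d, d)), s(d, a)))) = 1 + max(2, 3) = 4
depth(s(s(s(t(s(d, a), s(a, a), d), d), s(t(t(d, d, a), t(d, a, a), t(a, d, a)), t(t(d, d, a), s(a, d), d))), s(s(s(d, a), s(d, d)), s(t(t(d, a, d), d, s(d, d)), s(d, a))))) = 1 + max(4, 4) = 5
depth(s(t(s(s(d, a), t(d, d, a)), s(s(a, t(d, d, d)), t(d, a, a)), t(t(s(t(s(a, d), s(d, d), t(a, d, a)), s(d, d)), t(d, d, d), s(d, d)), s(t(t(s(d, a), d, t(d, a, d)), s(t(a, a, d), t(d, a, d)), s(t(d, d, a), s(d, a))), s(a, s(d, t(d, d, a)))), t(a, s(a, d), s(d, a)))), s(s(s(t(s(d, a), s(a, a), d), d), s(t(t(d, d, a), t(d, a, a), t(a, d, a)), t(t(d, d, a), s(a, d), d))), s(s(s(d, a), s(d, d)), s(t(t(d, a, d), d, s(d, d)), s(d, a)))))) = 1 + max(6, 5) = 7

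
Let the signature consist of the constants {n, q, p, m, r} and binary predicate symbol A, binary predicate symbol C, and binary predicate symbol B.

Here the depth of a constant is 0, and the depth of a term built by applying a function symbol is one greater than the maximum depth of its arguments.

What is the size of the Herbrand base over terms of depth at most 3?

75

First count ground terms of depth ≤ 3.
With no function symbols every ground term is a constant, so there are exactly 5 ground terms at every depth bound.
N_0 = 5
N_1 = 5
N_2 = 5
N_3 = 5
So |H| = 5.
Each predicate of arity r yields |H|^r ground atoms (one per choice of an r-tuple from H):
  A: 5^2 = 25;  C: 5^2 = 25;  B: 5^2 = 25
Total ground atoms: 25 + 25 + 25 = 75.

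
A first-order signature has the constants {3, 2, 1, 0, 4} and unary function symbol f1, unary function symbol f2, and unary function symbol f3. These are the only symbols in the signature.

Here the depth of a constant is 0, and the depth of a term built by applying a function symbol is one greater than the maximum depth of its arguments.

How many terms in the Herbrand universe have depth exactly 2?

Let N_k = |{terms of depth ≤ k}|. Then N_0 = 5 and N_k = 5 + N_{k-1} + N_{k-1} + N_{k-1} for k ≥ 1 (one summand per function symbol, arity giving the exponent).
N_0 = 5
N_1 = 5 + 5 + 5 + 5 = 20
N_2 = 5 + 20 + 20 + 20 = 65
Terms of depth exactly 2: N_2 − N_1 = 65 − 20 = 45.

45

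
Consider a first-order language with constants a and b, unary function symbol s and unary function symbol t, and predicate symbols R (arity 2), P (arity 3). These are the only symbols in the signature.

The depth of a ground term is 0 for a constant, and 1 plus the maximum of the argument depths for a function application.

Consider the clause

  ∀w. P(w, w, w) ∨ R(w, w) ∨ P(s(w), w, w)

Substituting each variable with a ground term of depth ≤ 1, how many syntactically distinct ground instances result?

Ground terms of depth ≤ 1:
  Let N_k = |{terms of depth ≤ k}|. Then N_0 = 2 and N_k = 2 + N_{k-1} + N_{k-1} for k ≥ 1 (one summand per function symbol, arity giving the exponent).
  N_0 = 2
  N_1 = 2 + 2 + 2 = 6
  Explicitly: a, b, s(a), s(b), t(a), t(b).
So there are 6 ground terms available for substitution.
The clause has 1 distinct variable (w), which appears in the body. In the free term algebra distinct substitutions yield syntactically distinct ground instances.
Number of ground instances = 6.

6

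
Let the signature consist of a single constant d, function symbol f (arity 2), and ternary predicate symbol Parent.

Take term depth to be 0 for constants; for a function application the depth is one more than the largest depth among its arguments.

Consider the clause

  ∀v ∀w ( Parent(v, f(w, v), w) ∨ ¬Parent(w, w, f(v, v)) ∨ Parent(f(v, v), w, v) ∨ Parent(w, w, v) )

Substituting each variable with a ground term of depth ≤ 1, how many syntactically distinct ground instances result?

4

Ground terms of depth ≤ 1:
  Let N_k count ground terms of depth at most k. Each non-constant term of depth ≤ k is some function symbol applied to depth-≤(k−1) arguments, giving N_k = 1 + N_{k-1}^2.
  N_0 = 1
  N_1 = 1 + 1^2 = 2
So there are 2 ground terms available for substitution.
Each of v, w ranges independently over the available ground terms, and distinct assignments produce distinct instances.
Number of ground instances = 2^2 = 4.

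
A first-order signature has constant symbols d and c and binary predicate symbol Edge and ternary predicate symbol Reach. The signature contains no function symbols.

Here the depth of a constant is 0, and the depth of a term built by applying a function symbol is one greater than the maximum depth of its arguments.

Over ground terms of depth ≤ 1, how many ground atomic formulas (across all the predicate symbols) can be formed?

First count ground terms of depth ≤ 1.
With no function symbols every ground term is a constant, so there are exactly 2 ground terms at every depth bound.
N_0 = 2
N_1 = 2
So |H| = 2.
Ground atoms are formed by filling each argument slot of a predicate with a term from H, so an r-ary predicate gives |H|^r atoms:
  Edge: 2^2 = 4;  Reach: 2^3 = 8
Total ground atoms: 4 + 8 = 12.

12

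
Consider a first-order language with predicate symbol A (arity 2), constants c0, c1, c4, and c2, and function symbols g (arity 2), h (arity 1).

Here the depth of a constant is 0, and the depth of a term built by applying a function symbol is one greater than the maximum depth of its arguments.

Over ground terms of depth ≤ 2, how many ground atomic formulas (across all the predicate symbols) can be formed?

First count ground terms of depth ≤ 2.
Let N_k = |{terms of depth ≤ k}|. Then N_0 = 4 and N_k = 4 + N_{k-1}^2 + N_{k-1} for k ≥ 1 (one summand per function symbol, arity giving the exponent).
N_0 = 4
N_1 = 4 + 4^2 + 4 = 24
N_2 = 4 + 24^2 + 24 = 604
So |H| = 604.
Ground atoms are formed by filling each argument slot of a predicate with a term from H, so an r-ary predicate gives |H|^r atoms:
  A: 604^2 = 364816
Total ground atoms: 364816.

364816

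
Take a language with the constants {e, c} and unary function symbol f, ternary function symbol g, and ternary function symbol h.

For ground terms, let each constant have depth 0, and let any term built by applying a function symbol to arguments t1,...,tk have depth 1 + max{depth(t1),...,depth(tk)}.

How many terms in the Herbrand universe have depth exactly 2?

Write N_k for the number of ground terms of depth ≤ k. A term of depth ≤ k is either a constant or a function symbol applied to arguments of depth ≤ k−1, so N_k = 2 + N_{k-1} + N_{k-1}^3 + N_{k-1}^3.
N_0 = 2
N_1 = 2 + 2 + 2^3 + 2^3 = 20
N_2 = 2 + 20 + 20^3 + 20^3 = 16022
Terms of depth exactly 2: N_2 − N_1 = 16022 − 20 = 16002.

16002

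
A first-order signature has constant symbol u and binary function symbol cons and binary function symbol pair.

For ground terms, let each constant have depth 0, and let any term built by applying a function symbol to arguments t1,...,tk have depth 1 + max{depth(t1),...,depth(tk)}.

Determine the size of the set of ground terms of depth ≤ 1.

3

Write N_k for the number of ground terms of depth ≤ k. A term of depth ≤ k is either a constant or a function symbol applied to arguments of depth ≤ k−1, so N_k = 1 + N_{k-1}^2 + N_{k-1}^2.
N_0 = 1
N_1 = 1 + 1^2 + 1^2 = 3
Explicitly: u, cons(u, u), pair(u, u).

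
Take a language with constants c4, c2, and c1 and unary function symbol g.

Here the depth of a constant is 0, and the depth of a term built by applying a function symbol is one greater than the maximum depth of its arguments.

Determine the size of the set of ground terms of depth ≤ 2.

Count level by level. With function symbols g/1, the terms of depth ≤ k are the 3 constants together with each function applied to depth-≤(k−1) tuples, so N_k = 3 + N_{k-1}.
N_0 = 3
N_1 = 3 + 3 = 6
N_2 = 3 + 6 = 9

9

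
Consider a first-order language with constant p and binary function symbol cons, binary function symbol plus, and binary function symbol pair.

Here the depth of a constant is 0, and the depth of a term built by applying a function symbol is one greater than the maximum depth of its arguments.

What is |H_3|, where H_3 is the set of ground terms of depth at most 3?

7204

Let N_k count ground terms of depth at most k. Each non-constant term of depth ≤ k is some function symbol applied to depth-≤(k−1) arguments, giving N_k = 1 + N_{k-1}^2 + N_{k-1}^2 + N_{k-1}^2.
N_0 = 1
N_1 = 1 + 1^2 + 1^2 + 1^2 = 4
N_2 = 1 + 4^2 + 4^2 + 4^2 = 49
N_3 = 1 + 49^2 + 49^2 + 49^2 = 7204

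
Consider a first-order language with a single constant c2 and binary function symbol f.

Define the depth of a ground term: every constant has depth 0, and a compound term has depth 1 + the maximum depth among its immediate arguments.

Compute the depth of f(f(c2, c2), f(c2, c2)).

depth(f(c2, c2)) = 1 + max(0, 0) = 1
depth(f(f(c2, c2), f(c2, c2))) = 1 + max(1, 1) = 2

2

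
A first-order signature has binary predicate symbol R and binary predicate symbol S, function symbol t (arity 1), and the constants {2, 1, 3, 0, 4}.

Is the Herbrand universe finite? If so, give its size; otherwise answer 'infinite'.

infinite

The signature has at least one function symbol (t, arity 1) and at least one constant (2).
Iterating t gives infinitely many distinct ground terms: 2, t(2), t(t(2)), ...
So the Herbrand universe is infinite.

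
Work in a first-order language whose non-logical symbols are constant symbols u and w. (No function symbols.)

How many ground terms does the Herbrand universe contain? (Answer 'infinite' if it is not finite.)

There are no function symbols, so every ground term is one of the 2 constants.
The Herbrand universe is {u, w}, which is finite with 2 elements.

2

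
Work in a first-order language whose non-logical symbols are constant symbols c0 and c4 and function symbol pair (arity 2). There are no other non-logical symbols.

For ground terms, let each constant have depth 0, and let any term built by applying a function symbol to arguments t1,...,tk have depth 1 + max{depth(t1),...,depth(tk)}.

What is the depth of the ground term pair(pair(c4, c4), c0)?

depth(pair(c4, c4)) = 1 + max(0, 0) = 1
depth(pair(pair(c4, c4), c0)) = 1 + max(1, 0) = 2

2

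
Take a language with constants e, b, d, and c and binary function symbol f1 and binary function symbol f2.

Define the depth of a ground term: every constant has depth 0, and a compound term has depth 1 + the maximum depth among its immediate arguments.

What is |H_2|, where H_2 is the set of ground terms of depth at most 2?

2596

Write N_k for the number of ground terms of depth ≤ k. A term of depth ≤ k is either a constant or a function symbol applied to arguments of depth ≤ k−1, so N_k = 4 + N_{k-1}^2 + N_{k-1}^2.
N_0 = 4
N_1 = 4 + 4^2 + 4^2 = 36
N_2 = 4 + 36^2 + 36^2 = 2596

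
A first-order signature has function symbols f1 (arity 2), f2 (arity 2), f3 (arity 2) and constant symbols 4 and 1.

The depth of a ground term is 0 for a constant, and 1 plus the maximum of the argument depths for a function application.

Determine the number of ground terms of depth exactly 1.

Count level by level. With function symbols f1/2, f2/2, f3/2, the terms of depth ≤ k are the 2 constants together with each function applied to depth-≤(k−1) tuples, so N_k = 2 + N_{k-1}^2 + N_{k-1}^2 + N_{k-1}^2.
N_0 = 2
N_1 = 2 + 2^2 + 2^2 + 2^2 = 14
Terms of depth exactly 1: N_1 − N_0 = 14 − 2 = 12.

12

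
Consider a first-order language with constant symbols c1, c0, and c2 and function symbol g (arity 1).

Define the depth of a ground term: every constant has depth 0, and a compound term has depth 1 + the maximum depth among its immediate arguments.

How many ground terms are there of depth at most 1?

6

If N_k denotes the number of depth-≤k ground terms, the 3 constants give N_0 = 3, and each function symbol of arity r contributes N_{k-1}^r new terms at level k: N_k = 3 + N_{k-1}.
N_0 = 3
N_1 = 3 + 3 = 6
Explicitly: c1, c0, c2, g(c1), g(c0), g(c2).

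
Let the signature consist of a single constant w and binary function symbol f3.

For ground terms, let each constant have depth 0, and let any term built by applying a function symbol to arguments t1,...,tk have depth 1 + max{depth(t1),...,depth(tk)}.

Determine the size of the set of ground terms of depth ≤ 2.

Write N_k for the number of ground terms of depth ≤ k. A term of depth ≤ k is either a constant or a function symbol applied to arguments of depth ≤ k−1, so N_k = 1 + N_{k-1}^2.
N_0 = 1
N_1 = 1 + 1^2 = 2
N_2 = 1 + 2^2 = 5

5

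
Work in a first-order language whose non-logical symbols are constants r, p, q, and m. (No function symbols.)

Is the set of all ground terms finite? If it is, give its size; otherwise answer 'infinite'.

There are no function symbols, so every ground term is one of the 4 constants.
The Herbrand universe is {r, p, q, m}, which is finite with 4 elements.

4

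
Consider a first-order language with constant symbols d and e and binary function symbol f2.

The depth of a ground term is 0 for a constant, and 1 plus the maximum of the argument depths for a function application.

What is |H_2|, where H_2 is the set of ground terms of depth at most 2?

If N_k denotes the number of depth-≤k ground terms, the 2 constants give N_0 = 2, and each function symbol of arity r contributes N_{k-1}^r new terms at level k: N_k = 2 + N_{k-1}^2.
N_0 = 2
N_1 = 2 + 2^2 = 6
N_2 = 2 + 6^2 = 38

38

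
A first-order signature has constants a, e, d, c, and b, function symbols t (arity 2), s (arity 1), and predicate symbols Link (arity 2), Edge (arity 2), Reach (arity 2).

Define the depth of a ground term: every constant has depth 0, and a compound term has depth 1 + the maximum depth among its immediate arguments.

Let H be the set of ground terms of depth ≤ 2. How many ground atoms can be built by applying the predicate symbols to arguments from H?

4800675

First count ground terms of depth ≤ 2.
Write N_k for the number of ground terms of depth ≤ k. A term of depth ≤ k is either a constant or a function symbol applied to arguments of depth ≤ k−1, so N_k = 5 + N_{k-1}^2 + N_{k-1}.
N_0 = 5
N_1 = 5 + 5^2 + 5 = 35
N_2 = 5 + 35^2 + 35 = 1265
So |H| = 1265.
Each predicate of arity r yields |H|^r ground atoms (one per choice of an r-tuple from H):
  Link: 1265^2 = 1600225;  Edge: 1265^2 = 1600225;  Reach: 1265^2 = 1600225
Total ground atoms: 1600225 + 1600225 + 1600225 = 4800675.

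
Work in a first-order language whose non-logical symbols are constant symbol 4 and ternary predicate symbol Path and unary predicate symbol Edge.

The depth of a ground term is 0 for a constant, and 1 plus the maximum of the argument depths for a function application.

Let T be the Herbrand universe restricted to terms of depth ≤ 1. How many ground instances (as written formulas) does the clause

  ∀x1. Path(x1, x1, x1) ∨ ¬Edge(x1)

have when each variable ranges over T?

1

Ground terms of depth ≤ 1:
  With no function symbols every ground term is a constant, so there is exactly 1 ground term at every depth bound.
  N_0 = 1
  N_1 = 1
  Explicitly: 4.
So there is exactly 1 ground term available for substitution.
There is 1 variable to instantiate (x1),  occurring in at least one literal, so different choices give different ground instances.
Number of ground instances = 1.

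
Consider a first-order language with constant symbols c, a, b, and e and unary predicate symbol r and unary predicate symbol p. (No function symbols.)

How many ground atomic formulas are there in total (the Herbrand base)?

8

With no function symbols, the Herbrand universe is just the 4 constants.
Ground atoms per predicate: r: 4, p: 4.
Herbrand base size = 4 + 4 = 8.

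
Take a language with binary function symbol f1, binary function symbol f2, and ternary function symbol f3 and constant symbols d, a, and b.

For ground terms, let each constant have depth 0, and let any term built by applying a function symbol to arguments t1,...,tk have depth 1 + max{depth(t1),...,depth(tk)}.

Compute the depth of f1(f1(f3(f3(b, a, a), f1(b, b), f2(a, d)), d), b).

4

depth(f3(b, a, a)) = 1 + max(0, 0, 0) = 1
depth(f1(b, b)) = 1 + max(0, 0) = 1
depth(f2(a, d)) = 1 + max(0, 0) = 1
depth(f3(f3(b, a, a), f1(b, b), f2(a, d))) = 1 + max(1, 1, 1) = 2
depth(f1(f3(f3(b, a, a), f1(b, b), f2(a, d)), d)) = 1 + max(2, 0) = 3
depth(f1(f1(f3(f3(b, a, a), f1(b, b), f2(a, d)), d), b)) = 1 + max(3, 0) = 4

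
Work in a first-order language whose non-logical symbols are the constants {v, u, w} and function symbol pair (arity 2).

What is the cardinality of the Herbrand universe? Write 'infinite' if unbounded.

infinite

The signature has at least one function symbol (pair, arity 2) and at least one constant (v).
Iterating pair gives infinitely many distinct ground terms: v, pair(v, v), pair(pair(v, v), pair(v, v)), ...
So the Herbrand universe is infinite.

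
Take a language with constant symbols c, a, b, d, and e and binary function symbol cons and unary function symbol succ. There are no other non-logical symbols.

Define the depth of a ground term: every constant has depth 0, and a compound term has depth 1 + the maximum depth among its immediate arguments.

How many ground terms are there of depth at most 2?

1265

If N_k denotes the number of depth-≤k ground terms, the 5 constants give N_0 = 5, and each function symbol of arity r contributes N_{k-1}^r new terms at level k: N_k = 5 + N_{k-1}^2 + N_{k-1}.
N_0 = 5
N_1 = 5 + 5^2 + 5 = 35
N_2 = 5 + 35^2 + 35 = 1265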